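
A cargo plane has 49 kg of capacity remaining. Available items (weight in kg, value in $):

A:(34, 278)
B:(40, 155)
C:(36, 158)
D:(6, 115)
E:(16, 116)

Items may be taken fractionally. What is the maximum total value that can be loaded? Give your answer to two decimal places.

458.25

Order: D (115/6=19.17) > A (278/34=8.18) > E (116/16=7.25) > C (158/36=4.39) > B (155/40=3.88)
Fill: take D (6 @ 115) → take A (34 @ 278) → take 9/16 of E → 65.25; 49/49 used.
Total value = 458.25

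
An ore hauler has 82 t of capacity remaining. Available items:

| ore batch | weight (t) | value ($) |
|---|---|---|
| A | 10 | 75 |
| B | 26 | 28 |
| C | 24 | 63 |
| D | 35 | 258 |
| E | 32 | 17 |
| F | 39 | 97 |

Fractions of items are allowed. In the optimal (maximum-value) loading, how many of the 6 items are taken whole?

Greedy by value/weight ratio, highest first.
Ratios (sorted): A 7.50, D 7.37, C 2.62, F 2.49, B 1.08, E 0.53
take A (10 @ 75); take D (35 @ 258); take C (24 @ 63); take 13/39 of F → 32.33. Capacity used 82/82.
3 item(s) taken whole; one partial (take 13/39 of F).

3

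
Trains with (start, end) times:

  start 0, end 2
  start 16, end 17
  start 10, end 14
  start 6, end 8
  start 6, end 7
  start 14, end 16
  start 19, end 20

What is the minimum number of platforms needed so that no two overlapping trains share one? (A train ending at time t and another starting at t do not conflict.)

The answer is the maximum number of intervals overlapping at any instant.
Events (time:±→running): 0:+→1 2:-→0 6:+→1 6:+→2 … peak 2.

2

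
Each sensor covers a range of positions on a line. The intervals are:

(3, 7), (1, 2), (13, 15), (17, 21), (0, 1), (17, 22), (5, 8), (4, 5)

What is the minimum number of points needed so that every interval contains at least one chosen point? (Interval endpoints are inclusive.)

Sort by right endpoint; whenever an interval is uncovered, place a point at its right end.
By right end: [0,1]  [1,2]  [4,5]  [3,7]  [5,8]  [13,15]  [17,21]  [17,22]
[0,1] uncovered → point at 1; [4,5] uncovered → point at 5; [13,15] uncovered → point at 15; [17,21] uncovered → point at 21.
Points: 1, 5, 15, 21 (4 total).

4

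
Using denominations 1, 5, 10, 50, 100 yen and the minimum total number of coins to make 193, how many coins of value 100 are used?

193 − 1×100→93 − 1×50→43 − 4×10→3 − 3×1→0
Count of 100: 1

1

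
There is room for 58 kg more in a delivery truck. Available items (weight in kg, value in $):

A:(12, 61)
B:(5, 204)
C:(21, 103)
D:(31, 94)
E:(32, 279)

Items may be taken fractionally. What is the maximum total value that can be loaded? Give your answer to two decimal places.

588.14

Greedy by value/weight ratio, highest first.
Order: B (204/5=40.80) > E (279/32=8.72) > A (61/12=5.08) > C (103/21=4.90) > D (94/31=3.03)
Fill: take B (5 @ 204) → take E (32 @ 279) → take A (12 @ 61) → take 9/21 of C → 44.14; 58/58 used.
Total value = 588.14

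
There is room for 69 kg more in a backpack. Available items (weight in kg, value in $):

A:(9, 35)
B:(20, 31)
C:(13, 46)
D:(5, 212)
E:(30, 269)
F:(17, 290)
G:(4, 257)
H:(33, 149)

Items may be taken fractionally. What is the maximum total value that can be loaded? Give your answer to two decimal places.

1086.70

Greedy by value/weight ratio, highest first.
Ratios (sorted): G 64.25, D 42.40, F 17.06, E 8.97, H 4.52, A 3.89, C 3.54, B 1.55
take G (4 @ 257); take D (5 @ 212); take F (17 @ 290); take E (30 @ 269); take 13/33 of H → 58.70. Capacity used 69/69.
Total value = 1086.70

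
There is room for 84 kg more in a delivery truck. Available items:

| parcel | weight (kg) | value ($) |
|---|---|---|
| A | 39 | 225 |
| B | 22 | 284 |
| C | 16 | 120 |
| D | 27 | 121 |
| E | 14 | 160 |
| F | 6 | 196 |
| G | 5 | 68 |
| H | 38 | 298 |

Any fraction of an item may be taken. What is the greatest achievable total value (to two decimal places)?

Sort by value per unit weight and fill in that order.
Order: F (196/6=32.67) > G (68/5=13.60) > B (284/22=12.91) > E (160/14=11.43) > H (298/38=7.84) > C (120/16=7.50) > A (225/39=5.77) > D (121/27=4.48)
Fill: take F (6 @ 196) → take G (5 @ 68) → take B (22 @ 284) → take E (14 @ 160) → take 37/38 of H → 290.16; 84/84 used.
Total value = 998.16

998.16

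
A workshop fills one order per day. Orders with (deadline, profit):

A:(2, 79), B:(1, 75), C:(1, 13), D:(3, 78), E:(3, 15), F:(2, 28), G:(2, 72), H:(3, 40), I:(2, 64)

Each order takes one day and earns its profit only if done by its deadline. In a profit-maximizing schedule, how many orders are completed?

3

Profit order: A=79 D=78 B=75 G=72 I=64 H=40 F=28 E=15 C=13
Assign: A→slot 2, D→slot 3, B→slot 1, G skipped, I skipped, H skipped, F skipped, E skipped, C skipped.
Slots: [1:B] [2:A] [3:D]
3 of 9 scheduled.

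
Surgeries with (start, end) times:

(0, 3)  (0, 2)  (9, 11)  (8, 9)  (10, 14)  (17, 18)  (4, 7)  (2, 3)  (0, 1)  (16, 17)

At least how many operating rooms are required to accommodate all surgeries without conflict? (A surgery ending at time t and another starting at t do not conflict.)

Events (time:±→running): 0:+→1 0:+→2 0:+→3 … peak 3.

3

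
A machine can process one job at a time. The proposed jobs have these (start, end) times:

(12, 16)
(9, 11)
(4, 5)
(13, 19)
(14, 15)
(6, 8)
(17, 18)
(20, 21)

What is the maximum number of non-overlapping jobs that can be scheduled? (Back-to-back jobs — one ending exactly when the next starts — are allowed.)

Greedy by earliest finish: after sorting by end time, pick each interval compatible with the last pick.
By end time: (4,5), (6,8), (9,11), (14,15), (12,16), (17,18), (13,19), (20,21).
Pick (4,5); next start ≥ 5 → (6,8); next start ≥ 8 → (9,11); next start ≥ 11 → (14,15); next start ≥ 15 → (17,18); next start ≥ 18 → (20,21).
Selected 6 jobs.

6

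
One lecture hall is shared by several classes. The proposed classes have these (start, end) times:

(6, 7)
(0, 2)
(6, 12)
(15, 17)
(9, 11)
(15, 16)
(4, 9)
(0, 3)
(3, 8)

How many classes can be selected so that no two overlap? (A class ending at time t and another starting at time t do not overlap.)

4

Sort by end time and greedily take each interval whose start is ≥ the last chosen end.
By end time: (0,2), (0,3), (6,7), (3,8), (4,9), (9,11), (6,12), (15,16), (15,17).
Pick (0,2); next start ≥ 2 → (6,7); next start ≥ 7 → (9,11); next start ≥ 11 → (15,16).
Selected 4 classes.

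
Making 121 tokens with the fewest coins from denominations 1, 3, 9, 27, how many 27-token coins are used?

4

Use the largest denomination that fits, subtract, and repeat.
121 = 4×27 + 1×9 + 1×3 + 1×1
Count of 27: 4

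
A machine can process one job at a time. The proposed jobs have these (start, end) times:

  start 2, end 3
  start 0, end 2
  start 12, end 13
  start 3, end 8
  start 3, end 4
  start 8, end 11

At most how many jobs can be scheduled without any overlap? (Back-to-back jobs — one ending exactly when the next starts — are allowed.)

Sorted by end: (0,2)  (2,3)  (3,4)  (3,8)  (8,11)  (12,13)
take (0,2); take (2,3); take (3,4); take (8,11); take (12,13).
Selected 5 jobs.

5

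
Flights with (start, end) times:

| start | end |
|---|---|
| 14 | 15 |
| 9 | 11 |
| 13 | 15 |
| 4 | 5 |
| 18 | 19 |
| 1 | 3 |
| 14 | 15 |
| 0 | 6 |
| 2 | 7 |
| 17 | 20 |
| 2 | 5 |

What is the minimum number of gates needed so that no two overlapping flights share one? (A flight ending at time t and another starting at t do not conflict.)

The answer is the maximum number of intervals overlapping at any instant.
starts: [0, 1, 2, 2, 4, 9, 13, 14, 14, 17, 18]
ends:   [3, 5, 5, 6, 7, 11, 15, 15, 15, 19, 20]
s0→1 s1→2 s2→3 s2→4  — peak 4.

4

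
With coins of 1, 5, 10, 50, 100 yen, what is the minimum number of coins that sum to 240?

Use the largest denomination that fits, subtract, and repeat.
240 − 2×100→40 − 4×10→0
Total coins = 2 + 4 = 6

6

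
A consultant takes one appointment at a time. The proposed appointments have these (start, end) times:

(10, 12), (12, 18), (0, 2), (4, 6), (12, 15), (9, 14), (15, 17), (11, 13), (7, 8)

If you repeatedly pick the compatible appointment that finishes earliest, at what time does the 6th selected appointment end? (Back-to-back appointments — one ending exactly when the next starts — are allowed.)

Sorted by end: (0,2)  (4,6)  (7,8)  (10,12)  (11,13)  (9,14)  (12,15)  (15,17)  (12,18)
take (0,2); take (4,6); take (7,8); take (10,12); skip (9,14); take (12,15); take (15,17).
Selected: (0,2) (4,6) (7,8) (10,12) (12,15) (15,17)

17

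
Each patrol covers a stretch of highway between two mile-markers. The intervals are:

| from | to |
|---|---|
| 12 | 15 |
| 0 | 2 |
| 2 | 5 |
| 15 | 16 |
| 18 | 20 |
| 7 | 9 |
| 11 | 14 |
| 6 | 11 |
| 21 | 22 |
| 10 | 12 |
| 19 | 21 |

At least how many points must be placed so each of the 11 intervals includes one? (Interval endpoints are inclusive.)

By right end: [0,2]  [2,5]  [7,9]  [6,11]  [10,12]  [11,14]  [12,15]  [15,16]  [18,20]  [19,21]  [21,22]
[0,2] uncovered → point at 2; [7,9] uncovered → point at 9; [10,12] uncovered → point at 12; [15,16] uncovered → point at 16; [18,20] uncovered → point at 20; [21,22] uncovered → point at 22.
Points: 2, 9, 12, 16, 20, 22 (6 total).

6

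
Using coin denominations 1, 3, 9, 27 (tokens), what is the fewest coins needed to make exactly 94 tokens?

Use the largest denomination that fits, subtract, and repeat.
94 = 3×27 + 1×9 + 1×3 + 1×1
Total coins = 3 + 1 + 1 + 1 = 6

6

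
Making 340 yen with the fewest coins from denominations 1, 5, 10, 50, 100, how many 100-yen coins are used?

3

340 − 3×100→40 − 4×10→0
Count of 100: 3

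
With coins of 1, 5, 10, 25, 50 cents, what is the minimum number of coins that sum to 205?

5

205 − 4×50→5 − 1×5→0
Total coins = 4 + 1 = 5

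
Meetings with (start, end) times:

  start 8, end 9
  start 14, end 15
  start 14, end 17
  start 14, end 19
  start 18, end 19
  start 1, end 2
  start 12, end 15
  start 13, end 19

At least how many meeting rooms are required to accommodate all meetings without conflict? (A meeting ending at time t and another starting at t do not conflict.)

The answer is the maximum number of intervals overlapping at any instant.
Events (time:±→running): 1:+→1 2:-→0 8:+→1 9:-→0 12:+→1 13:+→2 14:+→3 14:+→4 14:+→5 … peak 5.

5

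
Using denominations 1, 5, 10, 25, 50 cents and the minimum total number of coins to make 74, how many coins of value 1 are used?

4

74 − 1×50→24 − 2×10→4 − 4×1→0
Count of 1: 4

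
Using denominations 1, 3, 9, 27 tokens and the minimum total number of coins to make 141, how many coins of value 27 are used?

5

141 = 5×27 + 2×3
Count of 27: 5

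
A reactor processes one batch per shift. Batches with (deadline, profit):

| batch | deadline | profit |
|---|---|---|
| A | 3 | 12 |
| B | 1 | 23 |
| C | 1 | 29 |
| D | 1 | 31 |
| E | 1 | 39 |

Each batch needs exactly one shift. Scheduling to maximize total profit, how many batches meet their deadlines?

Sort by profit descending; place each in the latest free slot ≤ its deadline.
Profit order: E=39 D=31 C=29 B=23 A=12
Assign: E→slot 1, D skipped, C skipped, B skipped, A→slot 3.
Slots: [1:E] [3:A]
2 of 5 scheduled.

2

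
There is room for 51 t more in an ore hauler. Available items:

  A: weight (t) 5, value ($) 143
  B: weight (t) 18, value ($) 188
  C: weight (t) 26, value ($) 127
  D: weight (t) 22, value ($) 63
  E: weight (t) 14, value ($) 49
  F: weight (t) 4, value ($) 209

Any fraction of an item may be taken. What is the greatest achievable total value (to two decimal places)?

657.23

Greedy by value/weight ratio, highest first.
Order: F (209/4=52.25) > A (143/5=28.60) > B (188/18=10.44) > C (127/26=4.88) > E (49/14=3.50) > D (63/22=2.86)
Fill: take F (4 @ 209) → take A (5 @ 143) → take B (18 @ 188) → take 24/26 of C → 117.23; 51/51 used.
Total value = 657.23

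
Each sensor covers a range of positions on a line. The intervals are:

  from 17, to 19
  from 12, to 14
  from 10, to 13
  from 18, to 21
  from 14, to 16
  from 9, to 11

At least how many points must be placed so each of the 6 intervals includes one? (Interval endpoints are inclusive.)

By right end: [9,11]  [10,13]  [12,14]  [14,16]  [17,19]  [18,21]
[9,11] uncovered → point at 11; [12,14] uncovered → point at 14; [17,19] uncovered → point at 19.
Points: 11, 14, 19 (3 total).

3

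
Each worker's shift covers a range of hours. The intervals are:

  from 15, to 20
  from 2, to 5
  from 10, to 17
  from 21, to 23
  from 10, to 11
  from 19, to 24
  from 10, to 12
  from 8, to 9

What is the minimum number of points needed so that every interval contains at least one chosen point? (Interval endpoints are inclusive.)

5

Sorted: [2,5] [8,9] [10,11] [10,12] [10,17] [15,20] [21,23] [19,24]
{[2,5]} hit by 5; {[8,9]} hit by 9; {[10,11],[10,12],[10,17]} hit by 11; {[15,20]} hit by 20; {[21,23],[19,24]} hit by 23.
Points: 5, 9, 11, 20, 23 (5 total).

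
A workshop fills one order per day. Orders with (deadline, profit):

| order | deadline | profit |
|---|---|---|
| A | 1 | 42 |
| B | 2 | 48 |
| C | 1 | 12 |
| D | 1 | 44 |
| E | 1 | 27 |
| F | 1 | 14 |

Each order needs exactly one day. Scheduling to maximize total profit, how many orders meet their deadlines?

2

Take jobs in profit order; each goes to the latest open slot no later than its deadline.
By profit: B(d2,48), D(d1,44), A(d1,42), E(d1,27), F(d1,14), C(d1,12)
B→slot 2; D→slot 1; A skipped; E skipped; F skipped; C skipped.
2 of 6 scheduled.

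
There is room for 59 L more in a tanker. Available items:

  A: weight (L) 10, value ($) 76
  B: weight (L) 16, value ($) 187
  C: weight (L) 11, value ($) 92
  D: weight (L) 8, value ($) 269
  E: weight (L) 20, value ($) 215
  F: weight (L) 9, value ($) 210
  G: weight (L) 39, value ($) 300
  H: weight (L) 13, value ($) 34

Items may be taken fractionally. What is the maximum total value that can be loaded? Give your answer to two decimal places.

931.18

Order: D (269/8=33.62) > F (210/9=23.33) > B (187/16=11.69) > E (215/20=10.75) > C (92/11=8.36) > G (300/39=7.69) > A (76/10=7.60) > H (34/13=2.62)
Fill: take D (8 @ 269) → take F (9 @ 210) → take B (16 @ 187) → take E (20 @ 215) → take 6/11 of C → 50.18; 59/59 used.
Total value = 931.18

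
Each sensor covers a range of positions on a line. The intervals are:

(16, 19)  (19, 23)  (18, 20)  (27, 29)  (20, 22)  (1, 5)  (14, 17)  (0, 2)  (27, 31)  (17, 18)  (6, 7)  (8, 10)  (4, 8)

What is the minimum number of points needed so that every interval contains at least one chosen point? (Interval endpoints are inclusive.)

Process intervals by earliest right end; each time one isn't hit yet, stab at its right endpoint.
Sorted: [0,2] [1,5] [6,7] [4,8] [8,10] [14,17] [17,18] [16,19] [18,20] [20,22] [19,23] [27,29] [27,31]
{[0,2],[1,5]} hit by 2; {[6,7],[4,8]} hit by 7; {[8,10]} hit by 10; {[14,17],[17,18],[16,19]} hit by 17; {[18,20],[20,22],[19,23]} hit by 20; {[27,29],[27,31]} hit by 29.
Points: 2, 7, 10, 17, 20, 29 (6 total).

6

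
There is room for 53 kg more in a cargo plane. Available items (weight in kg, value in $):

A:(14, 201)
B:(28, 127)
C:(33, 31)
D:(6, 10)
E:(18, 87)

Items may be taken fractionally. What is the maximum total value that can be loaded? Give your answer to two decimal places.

383.25

Ratios (sorted): A 14.36, E 4.83, B 4.54, D 1.67, C 0.94
take A (14 @ 201); take E (18 @ 87); take 21/28 of B → 95.25. Capacity used 53/53.
Total value = 383.25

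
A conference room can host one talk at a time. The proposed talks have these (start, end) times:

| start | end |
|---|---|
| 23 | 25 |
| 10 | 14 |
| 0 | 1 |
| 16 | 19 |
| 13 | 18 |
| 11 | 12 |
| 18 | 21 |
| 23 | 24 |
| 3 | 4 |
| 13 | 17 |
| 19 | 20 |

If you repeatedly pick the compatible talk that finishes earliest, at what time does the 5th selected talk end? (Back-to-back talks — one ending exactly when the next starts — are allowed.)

20

Sorted by end: (0,1)  (3,4)  (11,12)  (10,14)  (13,17)  (13,18)  (16,19)  (19,20)  (18,21)  (23,24)  (23,25)
take (0,1); take (3,4); take (11,12); take (13,17); take (19,20); skip (18,21); take (23,24).
Selected: (0,1) (3,4) (11,12) (13,17) (19,20) (23,24)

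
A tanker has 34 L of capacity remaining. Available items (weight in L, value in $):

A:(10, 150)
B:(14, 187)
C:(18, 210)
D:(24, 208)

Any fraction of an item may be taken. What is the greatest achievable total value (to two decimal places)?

Order: A (150/10=15.00) > B (187/14=13.36) > C (210/18=11.67) > D (208/24=8.67)
Fill: take A (10 @ 150) → take B (14 @ 187) → take 10/18 of C → 116.67; 34/34 used.
Total value = 453.67

453.67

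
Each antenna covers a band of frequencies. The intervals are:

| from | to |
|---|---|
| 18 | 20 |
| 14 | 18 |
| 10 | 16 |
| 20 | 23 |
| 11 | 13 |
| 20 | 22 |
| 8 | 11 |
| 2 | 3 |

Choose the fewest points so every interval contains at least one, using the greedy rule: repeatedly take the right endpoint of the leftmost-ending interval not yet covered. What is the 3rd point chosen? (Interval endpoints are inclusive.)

Process intervals by earliest right end; each time one isn't hit yet, stab at its right endpoint.
Sorted: [2,3] [8,11] [11,13] [10,16] [14,18] [18,20] [20,22] [20,23]
{[2,3]} hit by 3; {[8,11],[11,13],[10,16]} hit by 11; {[14,18],[18,20]} hit by 18; {[20,22],[20,23]} hit by 22.
Points: 3, 11, 18, 22 (4 total).

18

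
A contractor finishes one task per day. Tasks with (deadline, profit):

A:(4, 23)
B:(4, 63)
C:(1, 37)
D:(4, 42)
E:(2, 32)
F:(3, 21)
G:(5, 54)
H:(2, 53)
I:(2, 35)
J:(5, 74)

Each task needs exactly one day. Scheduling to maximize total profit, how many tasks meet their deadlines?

Profit order: J=74 B=63 G=54 H=53 D=42 C=37 I=35 E=32 A=23 F=21
Assign: J→slot 5, B→slot 4, G→slot 3, H→slot 2, D→slot 1, C skipped, I skipped, E skipped, A skipped, F skipped.
Slots: [1:D] [2:H] [3:G] [4:B] [5:J]
5 of 10 scheduled.

5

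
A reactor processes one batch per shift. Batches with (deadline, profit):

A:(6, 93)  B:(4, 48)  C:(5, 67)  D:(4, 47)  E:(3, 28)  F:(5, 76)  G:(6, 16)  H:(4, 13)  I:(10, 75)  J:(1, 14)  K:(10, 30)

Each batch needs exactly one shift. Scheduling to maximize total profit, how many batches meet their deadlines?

By profit: A(d6,93), F(d5,76), I(d10,75), C(d5,67), B(d4,48), D(d4,47), K(d10,30), E(d3,28), G(d6,16), J(d1,14), H(d4,13)
A→slot 6; F→slot 5; I→slot 10; C→slot 4; B→slot 3; D→slot 2; K→slot 9; E→slot 1; G skipped; J skipped; H skipped.
8 of 11 scheduled.

8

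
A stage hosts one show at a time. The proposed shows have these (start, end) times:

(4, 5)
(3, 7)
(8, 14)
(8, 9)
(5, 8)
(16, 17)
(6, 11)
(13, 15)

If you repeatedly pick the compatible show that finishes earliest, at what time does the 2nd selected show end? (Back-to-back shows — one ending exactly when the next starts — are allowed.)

Sorted by end: (4,5)  (3,7)  (5,8)  (8,9)  (6,11)  (8,14)  (13,15)  (16,17)
take (4,5); skip (3,7); take (5,8); take (8,9); skip (6,11); take (13,15); take (16,17).
Selected: (4,5) (5,8) (8,9) (13,15) (16,17)

8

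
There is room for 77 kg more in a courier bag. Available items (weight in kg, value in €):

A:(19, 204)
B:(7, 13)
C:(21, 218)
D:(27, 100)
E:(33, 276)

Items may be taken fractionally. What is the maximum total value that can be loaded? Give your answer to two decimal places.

Sort by value per unit weight and fill in that order.
Ratios (sorted): A 10.74, C 10.38, E 8.36, D 3.70, B 1.86
take A (19 @ 204); take C (21 @ 218); take E (33 @ 276); take 4/27 of D → 14.81. Capacity used 77/77.
Total value = 712.81

712.81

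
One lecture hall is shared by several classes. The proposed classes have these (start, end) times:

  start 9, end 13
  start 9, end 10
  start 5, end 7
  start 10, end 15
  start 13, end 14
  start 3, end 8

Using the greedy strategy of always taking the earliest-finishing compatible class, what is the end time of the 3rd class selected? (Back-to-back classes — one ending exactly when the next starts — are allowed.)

Order by finish time; keep every interval that doesn't clash with the previous kept one.
By end time: (5,7), (3,8), (9,10), (9,13), (13,14), (10,15).
Pick (5,7); next start ≥ 7 → (9,10); next start ≥ 10 → (13,14).
Selected: (5,7) (9,10) (13,14)

14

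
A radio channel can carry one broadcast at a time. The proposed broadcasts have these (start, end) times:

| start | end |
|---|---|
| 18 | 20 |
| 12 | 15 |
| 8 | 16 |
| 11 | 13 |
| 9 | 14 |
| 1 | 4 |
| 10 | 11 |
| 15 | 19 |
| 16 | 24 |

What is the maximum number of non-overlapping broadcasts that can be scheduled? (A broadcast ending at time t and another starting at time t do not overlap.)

Sort by end time and greedily take each interval whose start is ≥ the last chosen end.
By end time: (1,4), (10,11), (11,13), (9,14), (12,15), (8,16), (15,19), (18,20), (16,24).
Pick (1,4); next start ≥ 4 → (10,11); next start ≥ 11 → (11,13); next start ≥ 13 → (15,19).
Selected 4 broadcasts.

4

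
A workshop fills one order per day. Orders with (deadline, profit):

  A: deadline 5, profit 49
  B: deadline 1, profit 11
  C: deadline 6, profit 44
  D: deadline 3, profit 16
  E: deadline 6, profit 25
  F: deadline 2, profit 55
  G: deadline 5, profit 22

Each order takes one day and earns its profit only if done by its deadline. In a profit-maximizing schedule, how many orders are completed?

Take jobs in profit order; each goes to the latest open slot no later than its deadline.
Profit order: F=55 A=49 C=44 E=25 G=22 D=16 B=11
Assign: F→slot 2, A→slot 5, C→slot 6, E→slot 4, G→slot 3, D→slot 1, B skipped.
Slots: [1:D] [2:F] [3:G] [4:E] [5:A] [6:C]
6 of 7 scheduled.

6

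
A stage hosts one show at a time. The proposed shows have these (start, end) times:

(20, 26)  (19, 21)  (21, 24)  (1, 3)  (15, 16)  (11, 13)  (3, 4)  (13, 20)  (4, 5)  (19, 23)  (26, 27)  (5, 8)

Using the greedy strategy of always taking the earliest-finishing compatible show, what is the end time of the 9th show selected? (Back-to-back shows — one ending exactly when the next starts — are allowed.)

Order by finish time; keep every interval that doesn't clash with the previous kept one.
Sorted by end: (1,3)  (3,4)  (4,5)  (5,8)  (11,13)  (15,16)  (13,20)  (19,21)  (19,23)  (21,24)  (20,26)  (26,27)
take (1,3); take (3,4); take (4,5); take (5,8); take (11,13); take (15,16); take (19,21); skip (19,23); take (21,24); skip (20,26); take (26,27).
Selected: (1,3) (3,4) (4,5) (5,8) (11,13) (15,16) (19,21) (21,24) (26,27)

27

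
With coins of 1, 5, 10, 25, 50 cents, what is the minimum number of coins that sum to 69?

69 = 1×50 + 1×10 + 1×5 + 4×1
Total coins = 1 + 1 + 1 + 4 = 7

7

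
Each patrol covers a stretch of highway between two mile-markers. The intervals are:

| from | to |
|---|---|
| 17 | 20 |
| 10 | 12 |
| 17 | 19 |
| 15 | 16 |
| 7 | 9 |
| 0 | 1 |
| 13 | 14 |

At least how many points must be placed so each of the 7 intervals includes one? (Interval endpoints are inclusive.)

Sorted: [0,1] [7,9] [10,12] [13,14] [15,16] [17,19] [17,20]
{[0,1]} hit by 1; {[7,9]} hit by 9; {[10,12]} hit by 12; {[13,14]} hit by 14; {[15,16]} hit by 16; {[17,19],[17,20]} hit by 19.
Points: 1, 9, 12, 14, 16, 19 (6 total).

6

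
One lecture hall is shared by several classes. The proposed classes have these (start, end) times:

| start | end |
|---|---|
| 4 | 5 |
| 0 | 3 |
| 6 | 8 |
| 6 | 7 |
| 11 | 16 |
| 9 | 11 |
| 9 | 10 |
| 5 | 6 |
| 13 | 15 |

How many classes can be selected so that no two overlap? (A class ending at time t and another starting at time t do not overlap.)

6

Sort by end time and greedily take each interval whose start is ≥ the last chosen end.
Sorted by end: (0,3)  (4,5)  (5,6)  (6,7)  (6,8)  (9,10)  (9,11)  (13,15)  (11,16)
take (0,3); take (4,5); take (5,6); take (6,7); take (9,10); take (13,15).
Selected 6 classes.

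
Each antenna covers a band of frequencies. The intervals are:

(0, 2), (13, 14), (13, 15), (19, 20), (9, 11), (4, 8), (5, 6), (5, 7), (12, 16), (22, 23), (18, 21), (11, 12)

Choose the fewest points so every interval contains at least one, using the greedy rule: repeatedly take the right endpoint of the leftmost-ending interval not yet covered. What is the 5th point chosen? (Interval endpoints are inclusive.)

20

By right end: [0,2]  [5,6]  [5,7]  [4,8]  [9,11]  [11,12]  [13,14]  [13,15]  [12,16]  [19,20]  [18,21]  [22,23]
[0,2] uncovered → point at 2; [5,6] uncovered → point at 6; [9,11] uncovered → point at 11; [13,14] uncovered → point at 14; [19,20] uncovered → point at 20; [22,23] uncovered → point at 23.
Points: 2, 6, 11, 14, 20, 23 (6 total).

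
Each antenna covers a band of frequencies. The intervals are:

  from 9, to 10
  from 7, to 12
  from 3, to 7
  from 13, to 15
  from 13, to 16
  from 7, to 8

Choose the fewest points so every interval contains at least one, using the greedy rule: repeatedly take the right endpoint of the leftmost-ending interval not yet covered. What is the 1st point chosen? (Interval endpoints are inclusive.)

7

Sorted: [3,7] [7,8] [9,10] [7,12] [13,15] [13,16]
{[3,7],[7,8]} hit by 7; {[9,10],[7,12]} hit by 10; {[13,15],[13,16]} hit by 15.
Points: 7, 10, 15 (3 total).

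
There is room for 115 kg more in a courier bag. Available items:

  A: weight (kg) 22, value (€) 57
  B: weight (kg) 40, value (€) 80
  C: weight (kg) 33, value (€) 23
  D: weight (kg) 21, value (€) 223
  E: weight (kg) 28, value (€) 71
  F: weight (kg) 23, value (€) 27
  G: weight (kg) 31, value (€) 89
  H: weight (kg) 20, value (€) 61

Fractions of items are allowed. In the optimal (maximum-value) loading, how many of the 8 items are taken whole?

Sort by value per unit weight and fill in that order.
Ratios (sorted): D 10.62, H 3.05, G 2.87, A 2.59, E 2.54, B 2.00, F 1.17, C 0.70
take D (21 @ 223); take H (20 @ 61); take G (31 @ 89); take A (22 @ 57); take 21/28 of E → 53.25. Capacity used 115/115.
4 item(s) taken whole; one partial (take 21/28 of E).

4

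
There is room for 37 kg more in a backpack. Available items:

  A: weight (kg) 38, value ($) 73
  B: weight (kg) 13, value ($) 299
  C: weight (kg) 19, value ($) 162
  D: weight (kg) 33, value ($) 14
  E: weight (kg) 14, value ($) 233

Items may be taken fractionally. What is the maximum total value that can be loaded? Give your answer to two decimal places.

617.26

Sort by value per unit weight and fill in that order.
Ratios (sorted): B 23.00, E 16.64, C 8.53, A 1.92, D 0.42
take B (13 @ 299); take E (14 @ 233); take 10/19 of C → 85.26. Capacity used 37/37.
Total value = 617.26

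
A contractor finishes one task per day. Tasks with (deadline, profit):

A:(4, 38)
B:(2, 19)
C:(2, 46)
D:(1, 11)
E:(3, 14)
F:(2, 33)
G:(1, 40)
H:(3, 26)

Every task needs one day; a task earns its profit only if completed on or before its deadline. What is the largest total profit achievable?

Sort by profit descending; place each in the latest free slot ≤ its deadline.
Profit order: C=46 G=40 A=38 F=33 H=26 B=19 E=14 D=11
Assign: C→slot 2, G→slot 1, A→slot 4, F skipped, H→slot 3, B skipped, E skipped, D skipped.
Slots: [1:G] [2:C] [3:H] [4:A]
Profit = 40 + 46 + 26 + 38 = 150

150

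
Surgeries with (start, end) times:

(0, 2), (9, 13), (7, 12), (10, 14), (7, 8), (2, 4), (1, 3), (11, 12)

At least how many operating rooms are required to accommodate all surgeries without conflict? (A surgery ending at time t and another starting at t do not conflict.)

4

Events (time:±→running): 0:+→1 1:+→2 2:-→1 2:+→2 3:-→1 4:-→0 7:+→1 7:+→2 8:-→1 9:+→2 10:+→3 11:+→4 … peak 4.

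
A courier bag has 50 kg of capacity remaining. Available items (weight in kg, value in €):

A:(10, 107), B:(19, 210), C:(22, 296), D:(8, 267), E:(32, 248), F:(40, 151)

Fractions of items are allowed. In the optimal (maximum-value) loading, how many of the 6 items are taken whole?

3

Sort by value per unit weight and fill in that order.
Ratios (sorted): D 33.38, C 13.45, B 11.05, A 10.70, E 7.75, F 3.77
take D (8 @ 267); take C (22 @ 296); take B (19 @ 210); take 1/10 of A → 10.70. Capacity used 50/50.
3 item(s) taken whole; one partial (take 1/10 of A).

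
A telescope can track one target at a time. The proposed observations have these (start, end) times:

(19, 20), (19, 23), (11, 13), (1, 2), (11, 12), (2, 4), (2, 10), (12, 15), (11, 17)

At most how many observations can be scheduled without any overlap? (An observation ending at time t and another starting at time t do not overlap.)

5

By end time: (1,2), (2,4), (2,10), (11,12), (11,13), (12,15), (11,17), (19,20), (19,23).
Pick (1,2); next start ≥ 2 → (2,4); next start ≥ 4 → (11,12); next start ≥ 12 → (12,15); next start ≥ 15 → (19,20).
Selected 5 observations.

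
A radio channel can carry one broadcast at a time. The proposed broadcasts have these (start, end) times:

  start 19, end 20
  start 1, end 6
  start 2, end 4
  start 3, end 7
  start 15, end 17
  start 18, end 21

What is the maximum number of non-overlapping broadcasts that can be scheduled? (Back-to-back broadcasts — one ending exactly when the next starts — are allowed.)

3

Order by finish time; keep every interval that doesn't clash with the previous kept one.
Sorted by end: (2,4)  (1,6)  (3,7)  (15,17)  (19,20)  (18,21)
take (2,4); skip (3,7); take (15,17); take (19,20).
Selected 3 broadcasts.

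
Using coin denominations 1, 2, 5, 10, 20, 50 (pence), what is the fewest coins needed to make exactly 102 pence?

3

Use the largest denomination that fits, subtract, and repeat.
102 − 2×50→2 − 1×2→0
Total coins = 2 + 1 = 3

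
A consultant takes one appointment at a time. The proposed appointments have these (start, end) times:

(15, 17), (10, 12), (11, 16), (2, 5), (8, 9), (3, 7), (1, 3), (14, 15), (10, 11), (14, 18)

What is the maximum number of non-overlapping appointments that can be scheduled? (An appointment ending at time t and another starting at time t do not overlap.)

6

Greedy by earliest finish: after sorting by end time, pick each interval compatible with the last pick.
By end time: (1,3), (2,5), (3,7), (8,9), (10,11), (10,12), (14,15), (11,16), (15,17), (14,18).
Pick (1,3); next start ≥ 3 → (3,7); next start ≥ 7 → (8,9); next start ≥ 9 → (10,11); next start ≥ 11 → (14,15); next start ≥ 15 → (15,17).
Selected 6 appointments.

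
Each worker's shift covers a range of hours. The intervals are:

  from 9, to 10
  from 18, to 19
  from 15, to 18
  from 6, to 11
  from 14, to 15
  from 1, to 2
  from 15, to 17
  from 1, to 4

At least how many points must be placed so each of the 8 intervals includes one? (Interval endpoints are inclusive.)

Sorted: [1,2] [1,4] [9,10] [6,11] [14,15] [15,17] [15,18] [18,19]
{[1,2],[1,4]} hit by 2; {[9,10],[6,11]} hit by 10; {[14,15],[15,17],[15,18]} hit by 15; {[18,19]} hit by 19.
Points: 2, 10, 15, 19 (4 total).

4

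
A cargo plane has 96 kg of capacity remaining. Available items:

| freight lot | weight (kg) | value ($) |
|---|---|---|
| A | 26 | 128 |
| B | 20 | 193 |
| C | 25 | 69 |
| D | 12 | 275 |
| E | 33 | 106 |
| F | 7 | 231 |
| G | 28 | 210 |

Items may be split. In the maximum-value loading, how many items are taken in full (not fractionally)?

5

Greedy by value/weight ratio, highest first.
Order: F (231/7=33.00) > D (275/12=22.92) > B (193/20=9.65) > G (210/28=7.50) > A (128/26=4.92) > E (106/33=3.21) > C (69/25=2.76)
Fill: take F (7 @ 231) → take D (12 @ 275) → take B (20 @ 193) → take G (28 @ 210) → take A (26 @ 128) → take 3/33 of E → 9.64; 96/96 used.
5 item(s) taken whole; one partial (take 3/33 of E).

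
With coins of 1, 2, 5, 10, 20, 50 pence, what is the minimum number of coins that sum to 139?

7

Greedy: take as many of the largest coin as possible, then repeat with the remainder.
139 − 2×50→39 − 1×20→19 − 1×10→9 − 1×5→4 − 2×2→0
Total coins = 2 + 1 + 1 + 1 + 2 = 7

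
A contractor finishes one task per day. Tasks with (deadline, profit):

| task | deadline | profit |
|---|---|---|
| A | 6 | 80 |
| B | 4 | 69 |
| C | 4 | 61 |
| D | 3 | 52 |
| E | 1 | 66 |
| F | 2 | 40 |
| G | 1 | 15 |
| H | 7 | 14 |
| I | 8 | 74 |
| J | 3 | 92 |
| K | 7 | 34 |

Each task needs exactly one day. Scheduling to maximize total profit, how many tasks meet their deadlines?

8

Sort by profit descending; place each in the latest free slot ≤ its deadline.
Profit order: J=92 A=80 I=74 B=69 E=66 C=61 D=52 F=40 K=34 G=15 H=14
Assign: J→slot 3, A→slot 6, I→slot 8, B→slot 4, E→slot 1, C→slot 2, D skipped, F skipped, K→slot 7, G skipped, H→slot 5.
Slots: [1:E] [2:C] [3:J] [4:B] [5:H] [6:A] [7:K] [8:I]
8 of 11 scheduled.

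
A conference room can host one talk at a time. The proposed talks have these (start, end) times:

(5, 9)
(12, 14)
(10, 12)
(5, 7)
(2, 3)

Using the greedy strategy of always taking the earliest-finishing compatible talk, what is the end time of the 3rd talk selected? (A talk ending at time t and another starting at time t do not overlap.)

12

Sort by end time and greedily take each interval whose start is ≥ the last chosen end.
By end time: (2,3), (5,7), (5,9), (10,12), (12,14).
Pick (2,3); next start ≥ 3 → (5,7); next start ≥ 7 → (10,12); next start ≥ 12 → (12,14).
Selected: (2,3) (5,7) (10,12) (12,14)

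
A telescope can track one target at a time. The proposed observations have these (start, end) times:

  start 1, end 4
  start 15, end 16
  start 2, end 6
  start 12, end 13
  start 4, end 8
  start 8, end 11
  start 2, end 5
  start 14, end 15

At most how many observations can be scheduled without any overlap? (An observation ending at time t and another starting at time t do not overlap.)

Sorted by end: (1,4)  (2,5)  (2,6)  (4,8)  (8,11)  (12,13)  (14,15)  (15,16)
take (1,4); take (4,8); take (8,11); take (12,13); take (14,15); take (15,16).
Selected 6 observations.

6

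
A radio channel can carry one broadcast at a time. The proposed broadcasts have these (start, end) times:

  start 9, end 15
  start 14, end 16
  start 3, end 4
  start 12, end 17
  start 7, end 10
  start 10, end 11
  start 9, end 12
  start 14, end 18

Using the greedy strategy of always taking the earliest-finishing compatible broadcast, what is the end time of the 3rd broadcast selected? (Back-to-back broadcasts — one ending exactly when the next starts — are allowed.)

By end time: (3,4), (7,10), (10,11), (9,12), (9,15), (14,16), (12,17), (14,18).
Pick (3,4); next start ≥ 4 → (7,10); next start ≥ 10 → (10,11); next start ≥ 11 → (14,16).
Selected: (3,4) (7,10) (10,11) (14,16)

11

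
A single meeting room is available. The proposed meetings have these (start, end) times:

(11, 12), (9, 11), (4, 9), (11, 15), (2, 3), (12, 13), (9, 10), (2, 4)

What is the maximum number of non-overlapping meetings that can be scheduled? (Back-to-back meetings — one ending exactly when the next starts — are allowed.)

Sorted by end: (2,3)  (2,4)  (4,9)  (9,10)  (9,11)  (11,12)  (12,13)  (11,15)
take (2,3); skip (2,4); take (4,9); take (9,10); take (11,12); take (12,13).
Selected 5 meetings.

5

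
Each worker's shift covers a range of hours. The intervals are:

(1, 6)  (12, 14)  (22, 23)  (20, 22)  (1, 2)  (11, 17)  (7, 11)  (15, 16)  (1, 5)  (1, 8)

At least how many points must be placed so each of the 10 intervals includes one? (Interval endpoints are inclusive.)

5

By right end: [1,2]  [1,5]  [1,6]  [1,8]  [7,11]  [12,14]  [15,16]  [11,17]  [20,22]  [22,23]
[1,2] uncovered → point at 2; [7,11] uncovered → point at 11; [12,14] uncovered → point at 14; [15,16] uncovered → point at 16; [20,22] uncovered → point at 22.
Points: 2, 11, 14, 16, 22 (5 total).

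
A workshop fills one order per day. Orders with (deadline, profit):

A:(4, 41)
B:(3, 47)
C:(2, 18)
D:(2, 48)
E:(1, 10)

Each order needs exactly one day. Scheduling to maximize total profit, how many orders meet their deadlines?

Take jobs in profit order; each goes to the latest open slot no later than its deadline.
By profit: D(d2,48), B(d3,47), A(d4,41), C(d2,18), E(d1,10)
D→slot 2; B→slot 3; A→slot 4; C→slot 1; E skipped.
4 of 5 scheduled.

4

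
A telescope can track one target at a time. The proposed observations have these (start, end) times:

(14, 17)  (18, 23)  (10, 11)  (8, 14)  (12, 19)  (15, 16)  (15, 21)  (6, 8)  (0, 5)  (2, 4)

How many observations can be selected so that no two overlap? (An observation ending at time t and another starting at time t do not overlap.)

5

By end time: (2,4), (0,5), (6,8), (10,11), (8,14), (15,16), (14,17), (12,19), (15,21), (18,23).
Pick (2,4); next start ≥ 4 → (6,8); next start ≥ 8 → (10,11); next start ≥ 11 → (15,16); next start ≥ 16 → (18,23).
Selected 5 observations.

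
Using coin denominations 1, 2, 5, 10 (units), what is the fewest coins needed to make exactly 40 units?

40 = 4×10
Total coins = 4 = 4

4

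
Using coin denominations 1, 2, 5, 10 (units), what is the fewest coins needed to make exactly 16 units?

3

16 = 1×10 + 1×5 + 1×1
Total coins = 1 + 1 + 1 = 3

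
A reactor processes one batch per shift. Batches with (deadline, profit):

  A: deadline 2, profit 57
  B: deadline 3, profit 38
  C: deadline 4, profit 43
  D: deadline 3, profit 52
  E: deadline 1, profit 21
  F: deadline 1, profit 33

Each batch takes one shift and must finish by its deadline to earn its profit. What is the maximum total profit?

190

Profit order: A=57 D=52 C=43 B=38 F=33 E=21
Assign: A→slot 2, D→slot 3, C→slot 4, B→slot 1, F skipped, E skipped.
Slots: [1:B] [2:A] [3:D] [4:C]
Profit = 38 + 57 + 52 + 43 = 190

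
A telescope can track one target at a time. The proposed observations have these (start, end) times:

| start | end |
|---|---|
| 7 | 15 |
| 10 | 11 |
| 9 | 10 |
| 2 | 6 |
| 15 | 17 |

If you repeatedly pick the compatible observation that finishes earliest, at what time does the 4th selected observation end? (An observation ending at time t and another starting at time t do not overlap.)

Sort by end time and greedily take each interval whose start is ≥ the last chosen end.
By end time: (2,6), (9,10), (10,11), (7,15), (15,17).
Pick (2,6); next start ≥ 6 → (9,10); next start ≥ 10 → (10,11); next start ≥ 11 → (15,17).
Selected: (2,6) (9,10) (10,11) (15,17)

17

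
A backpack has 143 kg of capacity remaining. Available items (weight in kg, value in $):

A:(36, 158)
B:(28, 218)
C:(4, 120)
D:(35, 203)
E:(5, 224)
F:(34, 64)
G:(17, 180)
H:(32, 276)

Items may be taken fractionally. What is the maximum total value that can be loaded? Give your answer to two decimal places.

1317.56

Sort by value per unit weight and fill in that order.
Order: E (224/5=44.80) > C (120/4=30.00) > G (180/17=10.59) > H (276/32=8.62) > B (218/28=7.79) > D (203/35=5.80) > A (158/36=4.39) > F (64/34=1.88)
Fill: take E (5 @ 224) → take C (4 @ 120) → take G (17 @ 180) → take H (32 @ 276) → take B (28 @ 218) → take D (35 @ 203) → take 22/36 of A → 96.56; 143/143 used.
Total value = 1317.56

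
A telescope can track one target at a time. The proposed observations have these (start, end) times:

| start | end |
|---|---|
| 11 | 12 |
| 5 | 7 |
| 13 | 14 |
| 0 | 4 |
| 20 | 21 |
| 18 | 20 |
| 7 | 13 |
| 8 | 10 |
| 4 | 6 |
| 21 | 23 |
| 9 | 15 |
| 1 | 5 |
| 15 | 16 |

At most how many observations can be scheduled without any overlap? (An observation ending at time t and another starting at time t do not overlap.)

Sort by end time and greedily take each interval whose start is ≥ the last chosen end.
By end time: (0,4), (1,5), (4,6), (5,7), (8,10), (11,12), (7,13), (13,14), (9,15), (15,16), (18,20), (20,21), (21,23).
Pick (0,4); next start ≥ 4 → (4,6); next start ≥ 6 → (8,10); next start ≥ 10 → (11,12); next start ≥ 12 → (13,14); next start ≥ 14 → (15,16); next start ≥ 16 → (18,20); next start ≥ 20 → (20,21); next start ≥ 21 → (21,23).
Selected 9 observations.

9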